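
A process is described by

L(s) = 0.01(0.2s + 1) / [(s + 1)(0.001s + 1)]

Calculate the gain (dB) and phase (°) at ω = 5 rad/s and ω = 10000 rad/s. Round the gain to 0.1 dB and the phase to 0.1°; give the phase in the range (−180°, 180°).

At ω = 5 rad/s:
zero (1 + j5·0.2) = 1 + j1 → |·| ≈ 1.4142, ∠ ≈ 45.00°
pole (1 + j5·1) = 1 + j5 → |·| ≈ 5.099, ∠ ≈ 78.69°
pole (1 + j5·0.001) = 1 + j0.005 → |·| ≈ 1, ∠ ≈ 0.29°
|L| = 0.01 · 1.4142 / (5.099 · 1) ≈ 0.0027735
Gain = 20 log₁₀(0.0027735) ≈ -51.14 dB
∠L = (45.00°) − (78.69° + 0.29°) = -33.98°

At ω = 10000 rad/s:
zero (1 + j10000·0.2) = 1 + j2000 → |·| ≈ 2000, ∠ ≈ 89.97°
pole (1 + j10000·1) = 1 + j10000 → |·| ≈ 10000, ∠ ≈ 89.99°
pole (1 + j10000·0.001) = 1 + j10 → |·| ≈ 10.05, ∠ ≈ 84.29°
|L| = 0.01 · 2000 / (10000 · 10.05) ≈ 0.000199
Gain = 20 log₁₀(0.000199) ≈ -74.02 dB
∠L = (89.97°) − (89.99° + 84.29°) = -84.31°

ω = 5: -51.1 dB, -34.0°; ω = 10000: -74.0 dB, -84.3°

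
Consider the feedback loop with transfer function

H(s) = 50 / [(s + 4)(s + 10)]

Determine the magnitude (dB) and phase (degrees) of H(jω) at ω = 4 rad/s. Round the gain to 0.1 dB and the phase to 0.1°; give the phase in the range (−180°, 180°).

At s = jω = j4:
pole (s+4): 4 + j4 → |·| = √(4²+4²) = √32 ≈ 5.6569, ∠ = arctan(4/4) ≈ 45.00°
pole (s+10): 10 + j4 → |·| = √(10²+4²) = √116 ≈ 10.77, ∠ = arctan(4/10) ≈ 21.80°
|H| = 50 / 60.925 ≈ 0.82068
Gain = 20 log₁₀(0.82068) ≈ -1.72 dB
∠H = 0.00° − 66.80° = -66.80°

-1.7 dB, -66.8°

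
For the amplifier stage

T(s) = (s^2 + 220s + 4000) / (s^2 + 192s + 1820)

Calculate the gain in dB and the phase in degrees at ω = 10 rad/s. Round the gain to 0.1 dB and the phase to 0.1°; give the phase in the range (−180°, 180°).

4.8 dB, -18.7°

Substitute s = j10:
Numerator: (j10)^2 + 220(j10) + 4000 = 3900 + j2200
Denominator: (j10)^2 + 192(j10) + 1820 = 1720 + j1920
|N| = √(3900² + 2200²) ≈ 4477.7, ∠N ≈ 29.43°
|D| = √(1720² + 1920²) ≈ 2577.8, ∠D ≈ 48.14°
|T| = 4477.7 / 2577.8 ≈ 1.737
Gain = 20 log₁₀(1.737) ≈ 4.80 dB
∠T = 29.43° − 48.14° = -18.71°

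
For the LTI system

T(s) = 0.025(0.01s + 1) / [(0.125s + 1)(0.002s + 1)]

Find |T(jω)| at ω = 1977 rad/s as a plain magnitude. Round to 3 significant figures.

0.000491

At ω = 1977 rad/s:
zero (1 + j1977·0.01) = 1 + j19.77 → |·| ≈ 19.795, ∠ ≈ 87.10°
pole (1 + j1977·0.125) = 1 + j247.125 → |·| ≈ 247.13, ∠ ≈ 89.77°
pole (1 + j1977·0.002) = 1 + j3.954 → |·| ≈ 4.0785, ∠ ≈ 75.81°
|T| = 0.025 · 19.795 / (247.13 · 4.0785) ≈ 0.00049099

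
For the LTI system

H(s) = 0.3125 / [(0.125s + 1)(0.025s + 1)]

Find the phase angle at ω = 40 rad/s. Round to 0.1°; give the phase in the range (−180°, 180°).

At ω = 40 rad/s:
pole (1 + j40·0.125) = 1 + j5 → |·| ≈ 5.099, ∠ ≈ 78.69°
pole (1 + j40·0.025) = 1 + j1 → |·| ≈ 1.4142, ∠ ≈ 45.00°
∠H = (0°) − (78.69° + 45.00°) = -123.69°

-123.7°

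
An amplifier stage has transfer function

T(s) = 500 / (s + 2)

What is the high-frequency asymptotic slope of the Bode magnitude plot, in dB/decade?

Each pole contributes −20 dB/decade at high frequency; each zero contributes +20 dB/decade.
Net: 0 zero(s) − 1 pole(s) → -20 dB/decade.

-20 dB/decade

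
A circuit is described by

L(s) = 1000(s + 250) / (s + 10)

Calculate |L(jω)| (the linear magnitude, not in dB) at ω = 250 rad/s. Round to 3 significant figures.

At s = jω = j250:
zero (s+250): 250 + j250 → |·| = √(250²+250²) = √125000 ≈ 353.55, ∠ = arctan(250/250) ≈ 45.00°
pole (s+10): 10 + j250 → |·| = √(10²+250²) = √62600 ≈ 250.2, ∠ = arctan(250/10) ≈ 87.71°
|L| = 1000 · 353.55 / 250.2 ≈ 1413.1

1.41e+03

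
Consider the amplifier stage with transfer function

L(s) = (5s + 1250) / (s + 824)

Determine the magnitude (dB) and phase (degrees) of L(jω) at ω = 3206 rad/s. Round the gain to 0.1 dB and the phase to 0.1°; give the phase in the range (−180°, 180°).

13.7 dB, 10.0°

Substitute s = j3206:
Numerator: 5(j3206) + 1250 = 1250 + j16030
Denominator: (j3206) + 824 = 824 + j3206
|N| = √(1250² + 16030²) ≈ 16079, ∠N ≈ 85.54°
|D| = √(824² + 3206²) ≈ 3310.2, ∠D ≈ 75.59°
|L| = 16079 / 3310.2 ≈ 4.8574
Gain = 20 log₁₀(4.8574) ≈ 13.73 dB
∠L = 85.54° − 75.59° = 9.95°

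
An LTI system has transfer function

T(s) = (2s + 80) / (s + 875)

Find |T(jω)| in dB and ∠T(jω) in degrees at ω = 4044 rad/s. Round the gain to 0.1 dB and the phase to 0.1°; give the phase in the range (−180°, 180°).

Substitute s = j4044:
Numerator: 2(j4044) + 80 = 80 + j8088
Denominator: (j4044) + 875 = 875 + j4044
|N| = √(80² + 8088²) ≈ 8088.4, ∠N ≈ 89.43°
|D| = √(875² + 4044²) ≈ 4137.6, ∠D ≈ 77.79°
|T| = 8088.4 / 4137.6 ≈ 1.9549
Gain = 20 log₁₀(1.9549) ≈ 5.82 dB
∠T = 89.43° − 77.79° = 11.64°

5.8 dB, 11.6°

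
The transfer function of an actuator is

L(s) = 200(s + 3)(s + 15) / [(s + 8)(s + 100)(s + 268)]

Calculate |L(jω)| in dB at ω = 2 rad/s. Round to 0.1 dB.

At s = jω = j2:
zero (s+3): 3 + j2 → |·| = √(3²+2²) = √13 ≈ 3.6056, ∠ = arctan(2/3) ≈ 33.69°
zero (s+15): 15 + j2 → |·| = √(15²+2²) = √229 ≈ 15.133, ∠ = arctan(2/15) ≈ 7.59°
pole (s+8): 8 + j2 → |·| = √(8²+2²) = √68 ≈ 8.2462, ∠ = arctan(2/8) ≈ 14.04°
pole (s+100): 100 + j2 → |·| = √(100²+2²) = √10004 ≈ 100.02, ∠ = arctan(2/100) ≈ 1.15°
pole (s+268): 268 + j2 → |·| = √(268²+2²) = √71828 ≈ 268.01, ∠ = arctan(2/268) ≈ 0.43°
|L| = 200 · 54.564 / 2.2105e+05 ≈ 0.049368
Gain = 20 log₁₀(0.049368) ≈ -26.13 dB

-26.1 dB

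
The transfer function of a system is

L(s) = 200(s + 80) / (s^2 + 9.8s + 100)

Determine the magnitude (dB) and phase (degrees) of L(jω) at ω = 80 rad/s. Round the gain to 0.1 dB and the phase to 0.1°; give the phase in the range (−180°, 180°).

At s = jω = j80:
zero (s+80): 80 + j80 → |·| = √(80²+80²) = √12800 ≈ 113.14, ∠ = arctan(80/80) ≈ 45.00°
quadratic: (j80)² + 9.8·j80 + 100 = -6300 + j784 → |·| ≈ 6348.6, ∠ ≈ 172.91°
|L| = 200 · 113.14 / 6348.6 ≈ 3.5643
Gain = 20 log₁₀(3.5643) ≈ 11.04 dB
∠L = 45.00° − 172.91° = -127.91°

11.0 dB, -127.9°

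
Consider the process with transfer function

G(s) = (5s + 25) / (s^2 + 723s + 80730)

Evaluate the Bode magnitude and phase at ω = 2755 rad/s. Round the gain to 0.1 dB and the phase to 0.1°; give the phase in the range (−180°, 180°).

Substitute s = j2755:
Numerator: 5(j2755) + 25 = 25 + j13775
Denominator: (j2755)^2 + 723(j2755) + 80730 = -7509295 + j1991865
|N| = √(25² + 13775²) ≈ 13775, ∠N ≈ 89.90°
|D| = √(7509295² + 1991865²) ≈ 7.769e+06, ∠D ≈ 165.14°
|G| = 13775 / 7.769e+06 ≈ 0.0017731
Gain = 20 log₁₀(0.0017731) ≈ -55.03 dB
∠G = 89.90° − 165.14° = -75.24°

-55.0 dB, -75.2°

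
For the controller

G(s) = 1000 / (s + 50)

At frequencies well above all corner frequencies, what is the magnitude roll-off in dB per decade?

Each pole contributes −20 dB/decade at high frequency; each zero contributes +20 dB/decade.
Net: 0 zero(s) − 1 pole(s) → -20 dB/decade.

-20 dB/decade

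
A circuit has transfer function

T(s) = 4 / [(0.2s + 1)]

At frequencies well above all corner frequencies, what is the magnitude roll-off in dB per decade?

Each pole contributes −20 dB/decade at high frequency; each zero contributes +20 dB/decade.
Net: 0 zero(s) − 1 pole(s) → -20 dB/decade.

-20 dB/decade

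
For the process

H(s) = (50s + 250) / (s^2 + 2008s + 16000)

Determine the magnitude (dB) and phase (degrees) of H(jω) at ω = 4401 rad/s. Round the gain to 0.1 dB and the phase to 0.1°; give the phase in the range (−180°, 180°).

-39.7 dB, -65.5°

Substitute s = j4401:
Numerator: 50(j4401) + 250 = 250 + j220050
Denominator: (j4401)^2 + 2008(j4401) + 16000 = -19352801 + j8837208
|N| = √(250² + 220050²) ≈ 2.2005e+05, ∠N ≈ 89.93°
|D| = √(19352801² + 8837208²) ≈ 2.1275e+07, ∠D ≈ 155.46°
|H| = 2.2005e+05 / 2.1275e+07 ≈ 0.010343
Gain = 20 log₁₀(0.010343) ≈ -39.71 dB
∠H = 89.93° − 155.46° = -65.53°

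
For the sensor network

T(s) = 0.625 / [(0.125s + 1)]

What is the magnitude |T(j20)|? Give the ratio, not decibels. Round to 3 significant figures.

At ω = 20 rad/s:
pole (1 + j20·0.125) = 1 + j2.5 → |·| ≈ 2.6926, ∠ ≈ 68.20°
|T| = 0.625 · 1 / (2.6926) ≈ 0.23212

0.232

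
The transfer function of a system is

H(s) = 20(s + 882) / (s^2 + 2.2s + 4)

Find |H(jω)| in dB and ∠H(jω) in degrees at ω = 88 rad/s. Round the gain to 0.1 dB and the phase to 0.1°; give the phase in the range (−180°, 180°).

7.2 dB, -172.9°

At s = jω = j88:
zero (s+882): 882 + j88 → |·| = √(882²+88²) = √785668 ≈ 886.38, ∠ = arctan(88/882) ≈ 5.70°
quadratic: (j88)² + 2.2·j88 + 4 = -7740 + j193.6 → |·| ≈ 7742.4, ∠ ≈ 178.57°
|H| = 20 · 886.38 / 7742.4 ≈ 2.2897
Gain = 20 log₁₀(2.2897) ≈ 7.20 dB
∠H = 5.70° − 178.57° = -172.87°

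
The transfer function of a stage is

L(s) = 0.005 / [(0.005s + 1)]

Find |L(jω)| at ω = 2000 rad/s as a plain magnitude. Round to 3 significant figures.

0.000498

At ω = 2000 rad/s:
pole (1 + j2000·0.005) = 1 + j10 → |·| ≈ 10.05, ∠ ≈ 84.29°
|L| = 0.005 · 1 / (10.05) ≈ 0.00049751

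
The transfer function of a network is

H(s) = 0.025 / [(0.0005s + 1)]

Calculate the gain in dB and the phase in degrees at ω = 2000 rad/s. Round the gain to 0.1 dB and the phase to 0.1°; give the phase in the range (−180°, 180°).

-35.1 dB, -45.0°

At ω = 2000 rad/s:
pole (1 + j2000·0.0005) = 1 + j1 → |·| ≈ 1.4142, ∠ ≈ 45.00°
|H| = 0.025 · 1 / (1.4142) ≈ 0.017678
Gain = 20 log₁₀(0.017678) ≈ -35.05 dB
∠H = (0°) − (45.00°) = -45.00°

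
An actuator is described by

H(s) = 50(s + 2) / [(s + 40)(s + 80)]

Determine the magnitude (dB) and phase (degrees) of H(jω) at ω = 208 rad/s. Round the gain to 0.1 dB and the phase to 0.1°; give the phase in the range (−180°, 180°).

At s = jω = j208:
zero (s+2): 2 + j208 → |·| = √(2²+208²) = √43268 ≈ 208.01, ∠ = arctan(208/2) ≈ 89.45°
pole (s+40): 40 + j208 → |·| = √(40²+208²) = √44864 ≈ 211.81, ∠ = arctan(208/40) ≈ 79.11°
pole (s+80): 80 + j208 → |·| = √(80²+208²) = √49664 ≈ 222.85, ∠ = arctan(208/80) ≈ 68.96°
|H| = 50 · 208.01 / 47202 ≈ 0.22034
Gain = 20 log₁₀(0.22034) ≈ -13.14 dB
∠H = 89.45° − 148.07° = -58.62°

-13.1 dB, -58.6°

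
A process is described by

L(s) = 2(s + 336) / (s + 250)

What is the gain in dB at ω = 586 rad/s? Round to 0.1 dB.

At s = jω = j586:
zero (s+336): 336 + j586 → |·| = √(336²+586²) = √456292 ≈ 675.49, ∠ = arctan(586/336) ≈ 60.17°
pole (s+250): 250 + j586 → |·| = √(250²+586²) = √405896 ≈ 637.1, ∠ = arctan(586/250) ≈ 66.90°
|L| = 2 · 675.49 / 637.1 ≈ 2.1205
Gain = 20 log₁₀(2.1205) ≈ 6.53 dB

6.5 dB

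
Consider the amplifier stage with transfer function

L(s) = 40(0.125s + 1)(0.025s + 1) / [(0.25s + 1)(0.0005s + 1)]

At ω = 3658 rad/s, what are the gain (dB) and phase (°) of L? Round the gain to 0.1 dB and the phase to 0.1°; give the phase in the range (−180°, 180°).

58.9 dB, 28.0°

At ω = 3658 rad/s:
zero (1 + j3658·0.125) = 1 + j457.25 → |·| ≈ 457.25, ∠ ≈ 89.87°
zero (1 + j3658·0.025) = 1 + j91.45 → |·| ≈ 91.455, ∠ ≈ 89.37°
pole (1 + j3658·0.25) = 1 + j914.5 → |·| ≈ 914.5, ∠ ≈ 89.94°
pole (1 + j3658·0.0005) = 1 + j1.829 → |·| ≈ 2.0845, ∠ ≈ 61.33°
|L| = 40 · 457.25 · 91.455 / (914.5 · 2.0845) ≈ 877.48
Gain = 20 log₁₀(877.48) ≈ 58.86 dB
∠L = (89.87° + 89.37°) − (89.94° + 61.33°) = 27.97°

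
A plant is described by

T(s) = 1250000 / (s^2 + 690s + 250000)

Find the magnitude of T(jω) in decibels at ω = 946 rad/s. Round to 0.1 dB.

At s = jω = j946:
quadratic: (j946)² + 690·j946 + 250000 = -644916 + j652740 → |·| ≈ 9.176e+05, ∠ ≈ 134.65°
|T| = 1250000 / 9.176e+05 ≈ 1.3622
Gain = 20 log₁₀(1.3622) ≈ 2.68 dB

2.7 dB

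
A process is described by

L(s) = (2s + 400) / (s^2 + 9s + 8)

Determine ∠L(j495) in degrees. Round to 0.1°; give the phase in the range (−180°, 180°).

Substitute s = j495:
Numerator: 2(j495) + 400 = 400 + j990
Denominator: (j495)^2 + 9(j495) + 8 = -245017 + j4455
|N| = √(400² + 990²) ≈ 1067.8, ∠N ≈ 68.00°
|D| = √(245017² + 4455²) ≈ 2.4506e+05, ∠D ≈ 178.96°
∠L = 68.00° − 178.96° = -110.96°

-111.0°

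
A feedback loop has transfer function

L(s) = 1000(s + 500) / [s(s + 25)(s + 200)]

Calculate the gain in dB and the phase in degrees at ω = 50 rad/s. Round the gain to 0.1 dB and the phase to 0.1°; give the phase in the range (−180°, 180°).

-1.2 dB, -161.8°

At s = jω = j50:
zero (s+500): 500 + j50 → |·| = √(500²+50²) = √252500 ≈ 502.49, ∠ = arctan(50/500) ≈ 5.71°
pole (s+25): 25 + j50 → |·| = √(25²+50²) = √3125 ≈ 55.902, ∠ = arctan(50/25) ≈ 63.43°
pole (s+200): 200 + j50 → |·| = √(200²+50²) = √42500 ≈ 206.16, ∠ = arctan(50/200) ≈ 14.04°
pole at origin: |s| = 50, ∠ = 90.00° (in denominator)
|L| = 1000 · 502.49 / 5.7624e+05 ≈ 0.87202
Gain = 20 log₁₀(0.87202) ≈ -1.19 dB
∠L = 5.71° − 167.47° = -161.76°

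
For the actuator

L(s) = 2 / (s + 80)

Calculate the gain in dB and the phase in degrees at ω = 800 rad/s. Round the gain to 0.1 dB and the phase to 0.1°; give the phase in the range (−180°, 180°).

-52.1 dB, -84.3°

Substitute s = j800:
Numerator: 2 = 2 + j0
Denominator: (j800) + 80 = 80 + j800
|N| = √(2² + 0²) ≈ 2, ∠N ≈ 0.00°
|D| = √(80² + 800²) ≈ 803.99, ∠D ≈ 84.29°
|L| = 2 / 803.99 ≈ 0.0024876
Gain = 20 log₁₀(0.0024876) ≈ -52.08 dB
∠L = 0.00° − 84.29° = -84.29°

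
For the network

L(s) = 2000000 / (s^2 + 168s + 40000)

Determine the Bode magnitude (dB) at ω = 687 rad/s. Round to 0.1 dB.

At s = jω = j687:
quadratic: (j687)² + 168·j687 + 40000 = -431969 + j115416 → |·| ≈ 4.4712e+05, ∠ ≈ 165.04°
|L| = 2000000 / 4.4712e+05 ≈ 4.4731
Gain = 20 log₁₀(4.4731) ≈ 13.01 dB

13.0 dB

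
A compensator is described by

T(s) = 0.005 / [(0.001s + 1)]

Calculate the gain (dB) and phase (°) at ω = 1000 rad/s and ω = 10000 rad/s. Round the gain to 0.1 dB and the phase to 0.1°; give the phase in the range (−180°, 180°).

At ω = 1000 rad/s:
pole (1 + j1000·0.001) = 1 + j1 → |·| ≈ 1.4142, ∠ ≈ 45.00°
|T| = 0.005 · 1 / (1.4142) ≈ 0.0035356
Gain = 20 log₁₀(0.0035356) ≈ -49.03 dB
∠T = (0°) − (45.00°) = -45.00°

At ω = 10000 rad/s:
pole (1 + j10000·0.001) = 1 + j10 → |·| ≈ 10.05, ∠ ≈ 84.29°
|T| = 0.005 · 1 / (10.05) ≈ 0.00049751
Gain = 20 log₁₀(0.00049751) ≈ -66.06 dB
∠T = (0°) − (84.29°) = -84.29°

ω = 1000: -49.0 dB, -45.0°; ω = 10000: -66.1 dB, -84.3°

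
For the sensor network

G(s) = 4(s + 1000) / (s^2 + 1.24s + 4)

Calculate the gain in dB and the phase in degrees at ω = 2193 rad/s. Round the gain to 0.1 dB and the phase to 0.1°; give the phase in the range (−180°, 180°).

-54.0 dB, -114.5°

At s = jω = j2193:
zero (s+1000): 1000 + j2193 → |·| = √(1000²+2193²) = √5809249 ≈ 2410.2, ∠ = arctan(2193/1000) ≈ 65.49°
quadratic: (j2193)² + 1.24·j2193 + 4 = -4809245 + j2719.32 → |·| ≈ 4.8092e+06, ∠ ≈ 179.97°
|G| = 4 · 2410.2 / 4.8092e+06 ≈ 0.0020047
Gain = 20 log₁₀(0.0020047) ≈ -53.96 dB
∠G = 65.49° − 179.97° = -114.48°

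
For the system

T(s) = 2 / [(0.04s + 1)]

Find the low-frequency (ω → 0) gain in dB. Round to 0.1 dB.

6.0 dB

T(0) = 2 · 1 / 1 = 2
20 log₁₀(2) ≈ 6.02 dB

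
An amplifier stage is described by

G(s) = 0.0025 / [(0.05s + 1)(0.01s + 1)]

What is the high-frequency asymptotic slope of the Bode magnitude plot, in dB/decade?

-40 dB/decade

Each pole contributes −20 dB/decade at high frequency; each zero contributes +20 dB/decade.
Net: 0 zero(s) − 2 pole(s) → -40 dB/decade.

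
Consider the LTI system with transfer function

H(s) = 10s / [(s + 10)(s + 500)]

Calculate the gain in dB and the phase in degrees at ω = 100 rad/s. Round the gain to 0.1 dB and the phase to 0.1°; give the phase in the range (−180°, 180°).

-34.2 dB, -5.6°

At s = jω = j100:
zero at origin: s = j100 → |·| = 100, ∠ = 90.00°
pole (s+10): 10 + j100 → |·| = √(10²+100²) = √10100 ≈ 100.5, ∠ = arctan(100/10) ≈ 84.29°
pole (s+500): 500 + j100 → |·| = √(500²+100²) = √260000 ≈ 509.9, ∠ = arctan(100/500) ≈ 11.31°
|H| = 10 · 100 / 51245 ≈ 0.019514
Gain = 20 log₁₀(0.019514) ≈ -34.19 dB
∠H = 90.00° − 95.60° = -5.60°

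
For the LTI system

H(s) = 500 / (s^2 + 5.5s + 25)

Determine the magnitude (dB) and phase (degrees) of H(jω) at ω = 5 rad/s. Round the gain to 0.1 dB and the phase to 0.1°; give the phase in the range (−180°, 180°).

At s = jω = j5:
quadratic: (j5)² + 5.5·j5 + 25 = 0 + j27.5 → |·| ≈ 27.5, ∠ ≈ 90.00°
|H| = 500 / 27.5 ≈ 18.182
Gain = 20 log₁₀(18.182) ≈ 25.19 dB
∠H = 0.00° − 90.00° = -90.00°

25.2 dB, -90.0°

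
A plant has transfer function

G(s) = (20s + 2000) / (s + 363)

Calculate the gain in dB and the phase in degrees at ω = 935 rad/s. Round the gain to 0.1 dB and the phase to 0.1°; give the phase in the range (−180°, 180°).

Substitute s = j935:
Numerator: 20(j935) + 2000 = 2000 + j18700
Denominator: (j935) + 363 = 363 + j935
|N| = √(2000² + 18700²) ≈ 18807, ∠N ≈ 83.90°
|D| = √(363² + 935²) ≈ 1003, ∠D ≈ 68.78°
|G| = 18807 / 1003 ≈ 18.751
Gain = 20 log₁₀(18.751) ≈ 25.46 dB
∠G = 83.90° − 68.78° = 15.12°

25.5 dB, 15.1°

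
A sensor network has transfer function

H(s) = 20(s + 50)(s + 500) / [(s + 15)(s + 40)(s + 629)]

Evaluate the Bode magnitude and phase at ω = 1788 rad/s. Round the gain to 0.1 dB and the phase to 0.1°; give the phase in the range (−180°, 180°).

-39.2 dB, -86.1°

At s = jω = j1788:
zero (s+50): 50 + j1788 → |·| = √(50²+1788²) = √3199444 ≈ 1788.7, ∠ = arctan(1788/50) ≈ 88.40°
zero (s+500): 500 + j1788 → |·| = √(500²+1788²) = √3446944 ≈ 1856.6, ∠ = arctan(1788/500) ≈ 74.38°
pole (s+15): 15 + j1788 → |·| = √(15²+1788²) = √3197169 ≈ 1788.1, ∠ = arctan(1788/15) ≈ 89.52°
pole (s+40): 40 + j1788 → |·| = √(40²+1788²) = √3198544 ≈ 1788.4, ∠ = arctan(1788/40) ≈ 88.72°
pole (s+629): 629 + j1788 → |·| = √(629²+1788²) = √3592585 ≈ 1895.4, ∠ = arctan(1788/629) ≈ 70.62°
|H| = 20 · 3.3209e+06 / 6.0612e+09 ≈ 0.010958
Gain = 20 log₁₀(0.010958) ≈ -39.21 dB
∠H = 162.78° − 248.86° = -86.08°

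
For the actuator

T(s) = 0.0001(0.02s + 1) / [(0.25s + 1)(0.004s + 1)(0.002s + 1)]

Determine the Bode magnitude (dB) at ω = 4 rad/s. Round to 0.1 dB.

-83.0 dB

At ω = 4 rad/s:
zero (1 + j4·0.02) = 1 + j0.08 → |·| ≈ 1.0032, ∠ ≈ 4.57°
pole (1 + j4·0.25) = 1 + j1 → |·| ≈ 1.4142, ∠ ≈ 45.00°
pole (1 + j4·0.004) = 1 + j0.016 → |·| ≈ 1.0001, ∠ ≈ 0.92°
pole (1 + j4·0.002) = 1 + j0.008 → |·| ≈ 1, ∠ ≈ 0.46°
|T| = 0.0001 · 1.0032 / (1.4142 · 1.0001 · 1) ≈ 7.0931e-05
Gain = 20 log₁₀(7.0931e-05) ≈ -82.98 dB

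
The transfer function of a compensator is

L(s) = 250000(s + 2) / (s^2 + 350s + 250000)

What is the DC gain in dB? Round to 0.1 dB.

6.0 dB

L(0) = 250000·2 / 250000 = 2
20 log₁₀(2) ≈ 6.02 dB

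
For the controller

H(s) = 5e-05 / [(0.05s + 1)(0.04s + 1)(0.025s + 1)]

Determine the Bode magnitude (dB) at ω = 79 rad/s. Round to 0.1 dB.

-115.5 dB

At ω = 79 rad/s:
pole (1 + j79·0.05) = 1 + j3.95 → |·| ≈ 4.0746, ∠ ≈ 75.79°
pole (1 + j79·0.04) = 1 + j3.16 → |·| ≈ 3.3145, ∠ ≈ 72.44°
pole (1 + j79·0.025) = 1 + j1.975 → |·| ≈ 2.2137, ∠ ≈ 63.15°
|H| = 5e-05 · 1 / (4.0746 · 3.3145 · 2.2137) ≈ 1.6724e-06
Gain = 20 log₁₀(1.6724e-06) ≈ -115.53 dB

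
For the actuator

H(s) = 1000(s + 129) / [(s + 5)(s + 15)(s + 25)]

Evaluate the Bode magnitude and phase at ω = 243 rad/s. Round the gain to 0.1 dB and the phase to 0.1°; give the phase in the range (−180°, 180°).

At s = jω = j243:
zero (s+129): 129 + j243 → |·| = √(129²+243²) = √75690 ≈ 275.12, ∠ = arctan(243/129) ≈ 62.04°
pole (s+5): 5 + j243 → |·| = √(5²+243²) = √59074 ≈ 243.05, ∠ = arctan(243/5) ≈ 88.82°
pole (s+15): 15 + j243 → |·| = √(15²+243²) = √59274 ≈ 243.46, ∠ = arctan(243/15) ≈ 86.47°
pole (s+25): 25 + j243 → |·| = √(25²+243²) = √59674 ≈ 244.28, ∠ = arctan(243/25) ≈ 84.13°
|H| = 1000 · 275.12 / 1.4455e+07 ≈ 0.019033
Gain = 20 log₁₀(0.019033) ≈ -34.41 dB
∠H = 62.04° − 259.42° = -197.38° ≡ 162.62° (principal value)

-34.4 dB, 162.6°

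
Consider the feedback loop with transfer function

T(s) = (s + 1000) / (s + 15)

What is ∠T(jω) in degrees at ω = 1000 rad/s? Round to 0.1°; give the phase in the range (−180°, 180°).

-44.1°

At s = jω = j1000:
zero (s+1000): 1000 + j1000 → |·| = √(1000²+1000²) = √2000000 ≈ 1414.2, ∠ = arctan(1000/1000) ≈ 45.00°
pole (s+15): 15 + j1000 → |·| = √(15²+1000²) = √1000225 ≈ 1000.1, ∠ = arctan(1000/15) ≈ 89.14°
∠T = 45.00° − 89.14° = -44.14°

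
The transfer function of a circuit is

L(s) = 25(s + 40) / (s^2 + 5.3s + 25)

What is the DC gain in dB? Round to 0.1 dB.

32.0 dB

L(0) = 25·40 / 25 = 40
20 log₁₀(40) ≈ 32.04 dB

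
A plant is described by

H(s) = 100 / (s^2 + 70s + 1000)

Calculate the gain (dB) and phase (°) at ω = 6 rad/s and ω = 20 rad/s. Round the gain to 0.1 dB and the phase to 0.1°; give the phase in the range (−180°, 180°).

ω = 6: -20.4 dB, -23.5°; ω = 20: -23.7 dB, -66.8°

Substitute s = j6:
Numerator: 100 = 100 + j0
Denominator: (j6)^2 + 70(j6) + 1000 = 964 + j420
|N| = √(100² + 0²) ≈ 100, ∠N ≈ 0.00°
|D| = √(964² + 420²) ≈ 1051.5, ∠D ≈ 23.54°
|H| = 100 / 1051.5 ≈ 0.095102
Gain = 20 log₁₀(0.095102) ≈ -20.44 dB
∠H = 0.00° − 23.54° = -23.54°

Substitute s = j20:
Numerator: 100 = 100 + j0
Denominator: (j20)^2 + 70(j20) + 1000 = 600 + j1400
|N| = √(100² + 0²) ≈ 100, ∠N ≈ 0.00°
|D| = √(600² + 1400²) ≈ 1523.2, ∠D ≈ 66.80°
|H| = 100 / 1523.2 ≈ 0.065651
Gain = 20 log₁₀(0.065651) ≈ -23.66 dB
∠H = 0.00° − 66.80° = -66.80°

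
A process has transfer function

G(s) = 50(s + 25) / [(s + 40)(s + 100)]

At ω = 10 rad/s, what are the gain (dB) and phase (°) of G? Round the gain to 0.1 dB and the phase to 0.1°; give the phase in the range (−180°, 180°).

-9.8 dB, 2.1°

At s = jω = j10:
zero (s+25): 25 + j10 → |·| = √(25²+10²) = √725 ≈ 26.926, ∠ = arctan(10/25) ≈ 21.80°
pole (s+40): 40 + j10 → |·| = √(40²+10²) = √1700 ≈ 41.231, ∠ = arctan(10/40) ≈ 14.04°
pole (s+100): 100 + j10 → |·| = √(100²+10²) = √10100 ≈ 100.5, ∠ = arctan(10/100) ≈ 5.71°
|G| = 50 · 26.926 / 4143.7 ≈ 0.3249
Gain = 20 log₁₀(0.3249) ≈ -9.77 dB
∠G = 21.80° − 19.75° = 2.05°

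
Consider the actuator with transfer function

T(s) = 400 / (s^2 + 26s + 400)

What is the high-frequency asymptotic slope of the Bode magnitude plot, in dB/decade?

Each pole contributes −20 dB/decade at high frequency; each zero contributes +20 dB/decade.
Net: 0 zero(s) − 2 pole(s) → -40 dB/decade.

-40 dB/decade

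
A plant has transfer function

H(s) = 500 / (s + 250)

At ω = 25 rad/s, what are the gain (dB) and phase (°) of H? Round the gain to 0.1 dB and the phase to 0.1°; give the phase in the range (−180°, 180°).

6.0 dB, -5.7°

Substitute s = j25:
Numerator: 500 = 500 + j0
Denominator: (j25) + 250 = 250 + j25
|N| = √(500² + 0²) ≈ 500, ∠N ≈ 0.00°
|D| = √(250² + 25²) ≈ 251.25, ∠D ≈ 5.71°
|H| = 500 / 251.25 ≈ 1.99
Gain = 20 log₁₀(1.99) ≈ 5.98 dB
∠H = 0.00° − 5.71° = -5.71°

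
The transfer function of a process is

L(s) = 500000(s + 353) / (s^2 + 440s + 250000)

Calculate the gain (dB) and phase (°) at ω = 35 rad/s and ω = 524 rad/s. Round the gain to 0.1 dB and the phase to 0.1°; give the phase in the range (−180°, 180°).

ω = 35: 57.0 dB, 2.1°; ω = 524: 62.7 dB, -40.1°

At s = jω = j35:
zero (s+353): 353 + j35 → |·| = √(353²+35²) = √125834 ≈ 354.73, ∠ = arctan(35/353) ≈ 5.66°
quadratic: (j35)² + 440·j35 + 250000 = 248775 + j15400 → |·| ≈ 2.4925e+05, ∠ ≈ 3.54°
|L| = 500000 · 354.73 / 2.4925e+05 ≈ 711.59
Gain = 20 log₁₀(711.59) ≈ 57.04 dB
∠L = 5.66° − 3.54° = 2.12°

At s = jω = j524:
zero (s+353): 353 + j524 → |·| = √(353²+524²) = √399185 ≈ 631.81, ∠ = arctan(524/353) ≈ 56.03°
quadratic: (j524)² + 440·j524 + 250000 = -24576 + j230560 → |·| ≈ 2.3187e+05, ∠ ≈ 96.08°
|L| = 500000 · 631.81 / 2.3187e+05 ≈ 1362.4
Gain = 20 log₁₀(1362.4) ≈ 62.69 dB
∠L = 56.03° − 96.08° = -40.05°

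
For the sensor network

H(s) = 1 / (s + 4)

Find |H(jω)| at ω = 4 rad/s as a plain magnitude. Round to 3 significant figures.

Substitute s = j4:
Numerator: 1 = 1 + j0
Denominator: (j4) + 4 = 4 + j4
|N| = √(1² + 0²) ≈ 1, ∠N ≈ 0.00°
|D| = √(4² + 4²) ≈ 5.6569, ∠D ≈ 45.00°
|H| = 1 / 5.6569 ≈ 0.17678

0.177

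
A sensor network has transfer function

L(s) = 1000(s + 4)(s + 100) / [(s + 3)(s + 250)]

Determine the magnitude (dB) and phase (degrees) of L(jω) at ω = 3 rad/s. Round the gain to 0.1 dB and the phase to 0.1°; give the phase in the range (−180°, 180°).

53.5 dB, -7.1°

At s = jω = j3:
zero (s+4): 4 + j3 → |·| = √(4²+3²) = √25 ≈ 5, ∠ = arctan(3/4) ≈ 36.87°
zero (s+100): 100 + j3 → |·| = √(100²+3²) = √10009 ≈ 100.04, ∠ = arctan(3/100) ≈ 1.72°
pole (s+3): 3 + j3 → |·| = √(3²+3²) = √18 ≈ 4.2426, ∠ = arctan(3/3) ≈ 45.00°
pole (s+250): 250 + j3 → |·| = √(250²+3²) = √62509 ≈ 250.02, ∠ = arctan(3/250) ≈ 0.69°
|L| = 1000 · 500.2 / 1060.7 ≈ 471.58
Gain = 20 log₁₀(471.58) ≈ 53.47 dB
∠L = 38.59° − 45.69° = -7.10°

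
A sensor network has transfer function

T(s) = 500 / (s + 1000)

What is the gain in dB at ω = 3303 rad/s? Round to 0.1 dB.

-16.8 dB

Substitute s = j3303:
Numerator: 500 = 500 + j0
Denominator: (j3303) + 1000 = 1000 + j3303
|N| = √(500² + 0²) ≈ 500, ∠N ≈ 0.00°
|D| = √(1000² + 3303²) ≈ 3451.1, ∠D ≈ 73.16°
|T| = 500 / 3451.1 ≈ 0.14488
Gain = 20 log₁₀(0.14488) ≈ -16.78 dB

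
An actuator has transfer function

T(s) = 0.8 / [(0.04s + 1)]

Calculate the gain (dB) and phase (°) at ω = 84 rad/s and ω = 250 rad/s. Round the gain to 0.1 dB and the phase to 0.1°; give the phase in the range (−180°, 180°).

At ω = 84 rad/s:
pole (1 + j84·0.04) = 1 + j3.36 → |·| ≈ 3.5057, ∠ ≈ 73.43°
|T| = 0.8 · 1 / (3.5057) ≈ 0.2282
Gain = 20 log₁₀(0.2282) ≈ -12.83 dB
∠T = (0°) − (73.43°) = -73.43°

At ω = 250 rad/s:
pole (1 + j250·0.04) = 1 + j10 → |·| ≈ 10.05, ∠ ≈ 84.29°
|T| = 0.8 · 1 / (10.05) ≈ 0.079602
Gain = 20 log₁₀(0.079602) ≈ -21.98 dB
∠T = (0°) − (84.29°) = -84.29°

ω = 84: -12.8 dB, -73.4°; ω = 250: -22.0 dB, -84.3°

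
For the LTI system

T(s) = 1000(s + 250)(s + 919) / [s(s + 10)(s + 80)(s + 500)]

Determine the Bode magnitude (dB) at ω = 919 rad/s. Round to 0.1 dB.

-56.4 dB

At s = jω = j919:
zero (s+250): 250 + j919 → |·| = √(250²+919²) = √907061 ≈ 952.4, ∠ = arctan(919/250) ≈ 74.78°
zero (s+919): 919 + j919 → |·| = √(919²+919²) = √1689122 ≈ 1299.7, ∠ = arctan(919/919) ≈ 45.00°
pole (s+10): 10 + j919 → |·| = √(10²+919²) = √844661 ≈ 919.05, ∠ = arctan(919/10) ≈ 89.38°
pole (s+80): 80 + j919 → |·| = √(80²+919²) = √850961 ≈ 922.48, ∠ = arctan(919/80) ≈ 85.02°
pole (s+500): 500 + j919 → |·| = √(500²+919²) = √1094561 ≈ 1046.2, ∠ = arctan(919/500) ≈ 61.45°
pole at origin: |s| = 919, ∠ = 90.00° (in denominator)
|T| = 1000 · 1.2378e+06 / 8.1513e+11 ≈ 0.0015185
Gain = 20 log₁₀(0.0015185) ≈ -56.37 dB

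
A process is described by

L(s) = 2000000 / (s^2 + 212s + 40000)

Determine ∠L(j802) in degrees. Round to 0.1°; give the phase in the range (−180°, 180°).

At s = jω = j802:
quadratic: (j802)² + 212·j802 + 40000 = -603204 + j170024 → |·| ≈ 6.2671e+05, ∠ ≈ 164.26°
∠L = 0.00° − 164.26° = -164.26°

-164.3°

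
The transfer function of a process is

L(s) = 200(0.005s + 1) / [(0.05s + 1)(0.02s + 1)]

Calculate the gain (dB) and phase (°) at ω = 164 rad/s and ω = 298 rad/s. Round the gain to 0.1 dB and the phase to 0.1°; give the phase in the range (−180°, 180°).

At ω = 164 rad/s:
zero (1 + j164·0.005) = 1 + j0.82 → |·| ≈ 1.2932, ∠ ≈ 39.35°
pole (1 + j164·0.05) = 1 + j8.2 → |·| ≈ 8.2608, ∠ ≈ 83.05°
pole (1 + j164·0.02) = 1 + j3.28 → |·| ≈ 3.4291, ∠ ≈ 73.04°
|L| = 200 · 1.2932 / (8.2608 · 3.4291) ≈ 9.1305
Gain = 20 log₁₀(9.1305) ≈ 19.21 dB
∠L = (39.35°) − (83.05° + 73.04°) = -116.74°

At ω = 298 rad/s:
zero (1 + j298·0.005) = 1 + j1.49 → |·| ≈ 1.7945, ∠ ≈ 56.13°
pole (1 + j298·0.05) = 1 + j14.9 → |·| ≈ 14.934, ∠ ≈ 86.16°
pole (1 + j298·0.02) = 1 + j5.96 → |·| ≈ 6.0433, ∠ ≈ 80.48°
|L| = 200 · 1.7945 / (14.934 · 6.0433) ≈ 3.9767
Gain = 20 log₁₀(3.9767) ≈ 11.99 dB
∠L = (56.13°) − (86.16° + 80.48°) = -110.51°

ω = 164: 19.2 dB, -116.7°; ω = 298: 12.0 dB, -110.5°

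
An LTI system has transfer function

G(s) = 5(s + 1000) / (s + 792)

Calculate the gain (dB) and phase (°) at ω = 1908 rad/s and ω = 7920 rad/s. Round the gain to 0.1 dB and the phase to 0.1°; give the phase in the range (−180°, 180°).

ω = 1908: 14.3 dB, -5.1°; ω = 7920: 14.0 dB, -1.5°

At s = jω = j1908:
zero (s+1000): 1000 + j1908 → |·| = √(1000²+1908²) = √4640464 ≈ 2154.2, ∠ = arctan(1908/1000) ≈ 62.34°
pole (s+792): 792 + j1908 → |·| = √(792²+1908²) = √4267728 ≈ 2065.8, ∠ = arctan(1908/792) ≈ 67.46°
|G| = 5 · 2154.2 / 2065.8 ≈ 5.214
Gain = 20 log₁₀(5.214) ≈ 14.34 dB
∠G = 62.34° − 67.46° = -5.12°

At s = jω = j7920:
zero (s+1000): 1000 + j7920 → |·| = √(1000²+7920²) = √63726400 ≈ 7982.9, ∠ = arctan(7920/1000) ≈ 82.80°
pole (s+792): 792 + j7920 → |·| = √(792²+7920²) = √63353664 ≈ 7959.5, ∠ = arctan(7920/792) ≈ 84.29°
|G| = 5 · 7982.9 / 7959.5 ≈ 5.0147
Gain = 20 log₁₀(5.0147) ≈ 14.00 dB
∠G = 82.80° − 84.29° = -1.49°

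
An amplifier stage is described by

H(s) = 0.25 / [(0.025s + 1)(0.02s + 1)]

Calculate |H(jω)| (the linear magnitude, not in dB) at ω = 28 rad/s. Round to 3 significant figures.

0.179

At ω = 28 rad/s:
pole (1 + j28·0.025) = 1 + j0.7 → |·| ≈ 1.2207, ∠ ≈ 34.99°
pole (1 + j28·0.02) = 1 + j0.56 → |·| ≈ 1.1461, ∠ ≈ 29.25°
|H| = 0.25 · 1 / (1.2207 · 1.1461) ≈ 0.17869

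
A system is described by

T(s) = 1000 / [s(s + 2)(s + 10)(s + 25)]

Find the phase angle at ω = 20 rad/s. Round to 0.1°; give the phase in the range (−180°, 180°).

At s = jω = j20:
pole (s+2): 2 + j20 → |·| = √(2²+20²) = √404 ≈ 20.1, ∠ = arctan(20/2) ≈ 84.29°
pole (s+10): 10 + j20 → |·| = √(10²+20²) = √500 ≈ 22.361, ∠ = arctan(20/10) ≈ 63.43°
pole (s+25): 25 + j20 → |·| = √(25²+20²) = √1025 ≈ 32.016, ∠ = arctan(20/25) ≈ 38.66°
pole at origin: |s| = 20, ∠ = 90.00° (in denominator)
∠T = 0.00° − 276.38° = -276.38° ≡ 83.62° (principal value)

83.6°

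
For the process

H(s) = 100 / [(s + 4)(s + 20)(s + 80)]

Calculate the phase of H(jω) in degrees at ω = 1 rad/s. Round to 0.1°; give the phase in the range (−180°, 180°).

At s = jω = j1:
pole (s+4): 4 + j1 → |·| = √(4²+1²) = √17 ≈ 4.1231, ∠ = arctan(1/4) ≈ 14.04°
pole (s+20): 20 + j1 → |·| = √(20²+1²) = √401 ≈ 20.025, ∠ = arctan(1/20) ≈ 2.86°
pole (s+80): 80 + j1 → |·| = √(80²+1²) = √6401 ≈ 80.006, ∠ = arctan(1/80) ≈ 0.72°
∠H = 0.00° − 17.62° = -17.62°

-17.6°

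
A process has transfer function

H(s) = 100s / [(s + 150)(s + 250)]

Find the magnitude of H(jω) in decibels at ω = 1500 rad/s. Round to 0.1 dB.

At s = jω = j1500:
zero at origin: s = j1500 → |·| = 1500, ∠ = 90.00°
pole (s+150): 150 + j1500 → |·| = √(150²+1500²) = √2272500 ≈ 1507.5, ∠ = arctan(1500/150) ≈ 84.29°
pole (s+250): 250 + j1500 → |·| = √(250²+1500²) = √2312500 ≈ 1520.7, ∠ = arctan(1500/250) ≈ 80.54°
|H| = 100 · 1500 / 2.2925e+06 ≈ 0.065431
Gain = 20 log₁₀(0.065431) ≈ -23.68 dB

-23.7 dB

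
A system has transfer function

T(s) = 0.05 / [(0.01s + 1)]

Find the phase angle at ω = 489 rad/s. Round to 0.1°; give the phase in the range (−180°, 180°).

At ω = 489 rad/s:
pole (1 + j489·0.01) = 1 + j4.89 → |·| ≈ 4.9912, ∠ ≈ 78.44°
∠T = (0°) − (78.44°) = -78.44°

-78.4°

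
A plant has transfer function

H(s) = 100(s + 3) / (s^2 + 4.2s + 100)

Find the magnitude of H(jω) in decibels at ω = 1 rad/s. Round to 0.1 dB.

At s = jω = j1:
zero (s+3): 3 + j1 → |·| = √(3²+1²) = √10 ≈ 3.1623, ∠ = arctan(1/3) ≈ 18.43°
quadratic: (j1)² + 4.2·j1 + 100 = 99 + j4.2 → |·| ≈ 99.089, ∠ ≈ 2.43°
|H| = 100 · 3.1623 / 99.089 ≈ 3.1914
Gain = 20 log₁₀(3.1914) ≈ 10.08 dB

10.1 dB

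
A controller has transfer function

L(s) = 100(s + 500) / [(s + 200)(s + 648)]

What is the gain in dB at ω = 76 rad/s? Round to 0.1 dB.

At s = jω = j76:
zero (s+500): 500 + j76 → |·| = √(500²+76²) = √255776 ≈ 505.74, ∠ = arctan(76/500) ≈ 8.64°
pole (s+200): 200 + j76 → |·| = √(200²+76²) = √45776 ≈ 213.95, ∠ = arctan(76/200) ≈ 20.81°
pole (s+648): 648 + j76 → |·| = √(648²+76²) = √425680 ≈ 652.44, ∠ = arctan(76/648) ≈ 6.69°
|L| = 100 · 505.74 / 1.3959e+05 ≈ 0.3623
Gain = 20 log₁₀(0.3623) ≈ -8.82 dB

-8.8 dB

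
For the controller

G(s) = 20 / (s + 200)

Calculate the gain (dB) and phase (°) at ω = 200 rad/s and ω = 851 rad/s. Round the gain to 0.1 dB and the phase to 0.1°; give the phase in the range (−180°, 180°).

Substitute s = j200:
Numerator: 20 = 20 + j0
Denominator: (j200) + 200 = 200 + j200
|N| = √(20² + 0²) ≈ 20, ∠N ≈ 0.00°
|D| = √(200² + 200²) ≈ 282.84, ∠D ≈ 45.00°
|G| = 20 / 282.84 ≈ 0.070711
Gain = 20 log₁₀(0.070711) ≈ -23.01 dB
∠G = 0.00° − 45.00° = -45.00°

Substitute s = j851:
Numerator: 20 = 20 + j0
Denominator: (j851) + 200 = 200 + j851
|N| = √(20² + 0²) ≈ 20, ∠N ≈ 0.00°
|D| = √(200² + 851²) ≈ 874.19, ∠D ≈ 76.77°
|G| = 20 / 874.19 ≈ 0.022878
Gain = 20 log₁₀(0.022878) ≈ -32.81 dB
∠G = 0.00° − 76.77° = -76.77°

ω = 200: -23.0 dB, -45.0°; ω = 851: -32.8 dB, -76.8°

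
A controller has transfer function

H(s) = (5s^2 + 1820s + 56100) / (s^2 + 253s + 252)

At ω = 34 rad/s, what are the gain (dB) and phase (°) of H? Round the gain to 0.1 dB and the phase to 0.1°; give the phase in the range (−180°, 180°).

19.3 dB, -45.1°

Substitute s = j34:
Numerator: 5(j34)^2 + 1820(j34) + 56100 = 50320 + j61880
Denominator: (j34)^2 + 253(j34) + 252 = -904 + j8602
|N| = √(50320² + 61880²) ≈ 79757, ∠N ≈ 50.88°
|D| = √(904² + 8602²) ≈ 8649.4, ∠D ≈ 96.00°
|H| = 79757 / 8649.4 ≈ 9.2211
Gain = 20 log₁₀(9.2211) ≈ 19.30 dB
∠H = 50.88° − 96.00° = -45.12°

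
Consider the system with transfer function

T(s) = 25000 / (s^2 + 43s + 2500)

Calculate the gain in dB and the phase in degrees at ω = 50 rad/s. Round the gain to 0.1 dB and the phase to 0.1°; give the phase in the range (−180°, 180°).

At s = jω = j50:
quadratic: (j50)² + 43·j50 + 2500 = 0 + j2150 → |·| ≈ 2150, ∠ ≈ 90.00°
|T| = 25000 / 2150 ≈ 11.628
Gain = 20 log₁₀(11.628) ≈ 21.31 dB
∠T = 0.00° − 90.00° = -90.00°

21.3 dB, -90.0°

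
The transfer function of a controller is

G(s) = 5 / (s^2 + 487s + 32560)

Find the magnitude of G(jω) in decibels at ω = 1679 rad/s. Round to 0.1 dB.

-115.3 dB

Substitute s = j1679:
Numerator: 5 = 5 + j0
Denominator: (j1679)^2 + 487(j1679) + 32560 = -2786481 + j817673
|N| = √(5² + 0²) ≈ 5, ∠N ≈ 0.00°
|D| = √(2786481² + 817673²) ≈ 2.904e+06, ∠D ≈ 163.65°
|G| = 5 / 2.904e+06 ≈ 1.7218e-06
Gain = 20 log₁₀(1.7218e-06) ≈ -115.28 dB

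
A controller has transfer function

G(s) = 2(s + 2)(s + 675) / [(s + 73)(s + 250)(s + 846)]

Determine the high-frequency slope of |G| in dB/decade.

Each pole contributes −20 dB/decade at high frequency; each zero contributes +20 dB/decade.
Net: 2 zero(s) − 3 pole(s) → -20 dB/decade.

-20 dB/decade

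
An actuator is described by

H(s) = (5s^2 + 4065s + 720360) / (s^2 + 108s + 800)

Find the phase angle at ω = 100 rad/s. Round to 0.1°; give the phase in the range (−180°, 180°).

-99.2°

Substitute s = j100:
Numerator: 5(j100)^2 + 4065(j100) + 720360 = 670360 + j406500
Denominator: (j100)^2 + 108(j100) + 800 = -9200 + j10800
|N| = √(670360² + 406500²) ≈ 7.8398e+05, ∠N ≈ 31.23°
|D| = √(9200² + 10800²) ≈ 14187, ∠D ≈ 130.43°
∠H = 31.23° − 130.43° = -99.20°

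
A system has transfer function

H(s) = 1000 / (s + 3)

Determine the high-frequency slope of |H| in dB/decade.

Each pole contributes −20 dB/decade at high frequency; each zero contributes +20 dB/decade.
Net: 0 zero(s) − 1 pole(s) → -20 dB/decade.

-20 dB/decade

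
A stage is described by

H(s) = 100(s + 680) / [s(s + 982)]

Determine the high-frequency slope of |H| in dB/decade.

Each pole contributes −20 dB/decade at high frequency; each zero contributes +20 dB/decade.
Net: 1 zero(s) − 2 pole(s) → -20 dB/decade.

-20 dB/decade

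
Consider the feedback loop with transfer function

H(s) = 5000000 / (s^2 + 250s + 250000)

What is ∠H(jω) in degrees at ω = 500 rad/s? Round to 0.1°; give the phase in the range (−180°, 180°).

At s = jω = j500:
quadratic: (j500)² + 250·j500 + 250000 = 0 + j125000 → |·| ≈ 1.25e+05, ∠ ≈ 90.00°
∠H = 0.00° − 90.00° = -90.00°

-90.0°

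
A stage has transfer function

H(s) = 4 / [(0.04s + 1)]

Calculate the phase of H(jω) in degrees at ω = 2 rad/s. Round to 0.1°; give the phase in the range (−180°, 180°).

At ω = 2 rad/s:
pole (1 + j2·0.04) = 1 + j0.08 → |·| ≈ 1.0032, ∠ ≈ 4.57°
∠H = (0°) − (4.57°) = -4.57°

-4.6°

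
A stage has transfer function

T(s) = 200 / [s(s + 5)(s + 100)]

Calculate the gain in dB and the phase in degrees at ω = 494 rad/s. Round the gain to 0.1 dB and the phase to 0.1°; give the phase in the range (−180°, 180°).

-115.8 dB, 102.0°

At s = jω = j494:
pole (s+5): 5 + j494 → |·| = √(5²+494²) = √244061 ≈ 494.03, ∠ = arctan(494/5) ≈ 89.42°
pole (s+100): 100 + j494 → |·| = √(100²+494²) = √254036 ≈ 504.02, ∠ = arctan(494/100) ≈ 78.56°
pole at origin: |s| = 494, ∠ = 90.00° (in denominator)
|T| = 200 / 1.2301e+08 ≈ 1.6259e-06
Gain = 20 log₁₀(1.6259e-06) ≈ -115.78 dB
∠T = 0.00° − 257.98° = -257.98° ≡ 102.02° (principal value)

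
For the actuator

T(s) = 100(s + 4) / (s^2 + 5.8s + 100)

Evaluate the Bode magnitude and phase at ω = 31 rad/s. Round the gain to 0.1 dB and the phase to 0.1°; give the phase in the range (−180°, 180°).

11.0 dB, -85.6°

At s = jω = j31:
zero (s+4): 4 + j31 → |·| = √(4²+31²) = √977 ≈ 31.257, ∠ = arctan(31/4) ≈ 82.65°
quadratic: (j31)² + 5.8·j31 + 100 = -861 + j179.8 → |·| ≈ 879.57, ∠ ≈ 168.20°
|T| = 100 · 31.257 / 879.57 ≈ 3.5537
Gain = 20 log₁₀(3.5537) ≈ 11.01 dB
∠T = 82.65° − 168.20° = -85.55°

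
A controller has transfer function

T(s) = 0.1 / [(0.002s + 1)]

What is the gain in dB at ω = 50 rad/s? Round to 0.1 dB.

-20.0 dB

At ω = 50 rad/s:
pole (1 + j50·0.002) = 1 + j0.1 → |·| ≈ 1.005, ∠ ≈ 5.71°
|T| = 0.1 · 1 / (1.005) ≈ 0.099502
Gain = 20 log₁₀(0.099502) ≈ -20.04 dB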